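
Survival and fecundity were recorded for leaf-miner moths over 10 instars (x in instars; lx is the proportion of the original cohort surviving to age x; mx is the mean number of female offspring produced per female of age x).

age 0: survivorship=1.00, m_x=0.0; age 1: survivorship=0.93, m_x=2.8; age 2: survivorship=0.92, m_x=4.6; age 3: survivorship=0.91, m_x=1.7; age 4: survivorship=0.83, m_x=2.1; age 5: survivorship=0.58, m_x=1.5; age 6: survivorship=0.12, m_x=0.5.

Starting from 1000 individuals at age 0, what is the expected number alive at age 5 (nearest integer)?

580

Expected survivors = N0 · l_5 = 1000 × 0.58 = 580 → 580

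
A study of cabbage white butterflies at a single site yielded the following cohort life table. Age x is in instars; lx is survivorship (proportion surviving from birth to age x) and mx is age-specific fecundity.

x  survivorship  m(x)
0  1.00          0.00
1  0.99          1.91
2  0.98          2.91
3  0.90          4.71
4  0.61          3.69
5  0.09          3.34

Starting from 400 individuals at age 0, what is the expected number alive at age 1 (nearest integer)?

396

Expected survivors = N0 · l_1 = 400 × 0.99 = 396 → 396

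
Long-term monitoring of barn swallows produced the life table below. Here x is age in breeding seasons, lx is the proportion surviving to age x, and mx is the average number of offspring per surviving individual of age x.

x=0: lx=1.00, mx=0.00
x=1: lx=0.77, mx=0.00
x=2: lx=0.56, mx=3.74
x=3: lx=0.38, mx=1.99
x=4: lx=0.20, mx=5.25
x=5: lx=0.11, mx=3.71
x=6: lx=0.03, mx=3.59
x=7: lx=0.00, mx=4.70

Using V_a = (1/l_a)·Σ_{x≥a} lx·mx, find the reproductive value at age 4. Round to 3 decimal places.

7.829

lx·mx for x ≥ 4: 1.05, 0.4081, 0.1077, 0 → sum = 1.5658
V_4 = 1.5658 / l_4 = 1.5658 / 0.2 = 7.829 → 7.829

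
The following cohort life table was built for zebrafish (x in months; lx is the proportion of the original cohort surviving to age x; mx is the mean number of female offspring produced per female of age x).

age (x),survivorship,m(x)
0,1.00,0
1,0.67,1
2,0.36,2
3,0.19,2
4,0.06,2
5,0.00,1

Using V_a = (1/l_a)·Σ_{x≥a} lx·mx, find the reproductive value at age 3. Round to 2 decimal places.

2.63

lx·mx for x ≥ 3: 0.38, 0.12, 0 → sum = 0.5
V_3 = 0.5 / l_3 = 0.5 / 0.19 = 2.631579… → 2.63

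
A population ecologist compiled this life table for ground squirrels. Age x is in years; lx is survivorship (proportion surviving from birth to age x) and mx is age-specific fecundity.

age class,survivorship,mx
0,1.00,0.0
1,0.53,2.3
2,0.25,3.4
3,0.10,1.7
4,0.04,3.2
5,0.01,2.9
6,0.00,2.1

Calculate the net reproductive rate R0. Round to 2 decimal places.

2.40

lx·mx by age: 0, 1.219, 0.85, 0.17, 0.128, 0.029, 0
R0 = Σ lx·mx = 2.396 → 2.40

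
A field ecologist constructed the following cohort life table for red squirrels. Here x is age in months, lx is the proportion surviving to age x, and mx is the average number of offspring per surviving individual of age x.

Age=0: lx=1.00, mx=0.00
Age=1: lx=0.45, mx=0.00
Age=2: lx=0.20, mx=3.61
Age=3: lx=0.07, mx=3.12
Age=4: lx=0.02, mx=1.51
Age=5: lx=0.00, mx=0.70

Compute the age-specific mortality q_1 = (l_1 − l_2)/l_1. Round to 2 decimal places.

0.56

q_1 = (l_1 − l_2) / l_1 = (0.45 − 0.2) / 0.45
     = 0.25 / 0.45 = 0.555556… → 0.56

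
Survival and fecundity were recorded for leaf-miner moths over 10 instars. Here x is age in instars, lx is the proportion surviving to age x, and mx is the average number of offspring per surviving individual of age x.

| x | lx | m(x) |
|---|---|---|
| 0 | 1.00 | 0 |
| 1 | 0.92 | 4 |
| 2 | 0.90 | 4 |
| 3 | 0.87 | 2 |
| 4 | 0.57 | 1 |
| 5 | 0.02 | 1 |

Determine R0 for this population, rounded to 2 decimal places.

lx·mx by age: 0, 3.68, 3.6, 1.74, 0.57, 0.02
R0 = Σ lx·mx = 9.61 → 9.61

9.61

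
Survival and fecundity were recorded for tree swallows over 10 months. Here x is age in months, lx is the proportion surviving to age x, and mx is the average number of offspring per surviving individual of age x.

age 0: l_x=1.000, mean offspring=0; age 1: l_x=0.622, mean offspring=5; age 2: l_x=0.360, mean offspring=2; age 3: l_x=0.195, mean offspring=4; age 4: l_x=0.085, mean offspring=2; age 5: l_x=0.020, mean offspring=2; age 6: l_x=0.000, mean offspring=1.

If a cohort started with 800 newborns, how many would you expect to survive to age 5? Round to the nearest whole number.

Expected survivors = N0 · l_5 = 800 × 0.020 = 16 → 16

16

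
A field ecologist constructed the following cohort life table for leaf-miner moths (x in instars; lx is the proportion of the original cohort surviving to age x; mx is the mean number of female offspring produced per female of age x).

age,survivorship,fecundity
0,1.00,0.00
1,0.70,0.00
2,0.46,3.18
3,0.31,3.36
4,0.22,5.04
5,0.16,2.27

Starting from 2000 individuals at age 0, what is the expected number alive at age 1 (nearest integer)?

Expected survivors = N0 · l_1 = 2000 × 0.70 = 1400 → 1400

1400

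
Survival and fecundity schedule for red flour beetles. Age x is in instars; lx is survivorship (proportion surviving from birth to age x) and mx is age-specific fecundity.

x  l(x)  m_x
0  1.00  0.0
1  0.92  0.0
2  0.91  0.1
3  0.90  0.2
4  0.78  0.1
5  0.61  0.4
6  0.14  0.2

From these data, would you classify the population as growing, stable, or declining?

R0 = Σ lx·mx = 0 + 0 + 0.091 + 0.18 + 0.078 + 0.244 + 0.028 = 0.621
R0 < 1, so the population is declining.

declining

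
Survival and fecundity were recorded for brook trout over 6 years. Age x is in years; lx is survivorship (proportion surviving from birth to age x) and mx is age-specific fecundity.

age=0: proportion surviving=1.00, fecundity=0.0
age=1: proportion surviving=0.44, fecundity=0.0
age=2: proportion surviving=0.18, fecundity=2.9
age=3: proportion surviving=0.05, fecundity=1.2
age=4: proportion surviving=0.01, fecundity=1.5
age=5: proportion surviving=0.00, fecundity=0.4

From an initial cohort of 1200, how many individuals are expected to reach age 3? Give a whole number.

60

Expected survivors = N0 · l_3 = 1200 × 0.05 = 60 → 60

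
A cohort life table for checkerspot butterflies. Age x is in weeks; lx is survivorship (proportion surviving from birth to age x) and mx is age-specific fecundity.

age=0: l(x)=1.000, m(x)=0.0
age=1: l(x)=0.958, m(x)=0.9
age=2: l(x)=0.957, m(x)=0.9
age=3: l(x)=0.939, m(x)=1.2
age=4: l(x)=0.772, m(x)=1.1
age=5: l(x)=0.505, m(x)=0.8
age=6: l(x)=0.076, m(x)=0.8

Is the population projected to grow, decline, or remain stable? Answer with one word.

growing

R0 = Σ lx·mx = 0 + 0.8622 + 0.8613 + 1.1268 + 0.8492 + 0.404 + 0.0608 = 4.1643
R0 > 1, so the population is growing.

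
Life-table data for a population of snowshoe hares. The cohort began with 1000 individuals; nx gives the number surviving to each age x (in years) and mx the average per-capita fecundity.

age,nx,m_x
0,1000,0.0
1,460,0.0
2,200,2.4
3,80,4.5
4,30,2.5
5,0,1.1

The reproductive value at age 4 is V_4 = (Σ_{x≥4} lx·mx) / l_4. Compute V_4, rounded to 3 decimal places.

lx = nx/n0 = nx/1000: 1, 0.46, 0.2, 0.08, 0.03, 0
lx·mx for x ≥ 4: 0.075, 0 → sum = 0.075
V_4 = 0.075 / l_4 = 0.075 / 0.03 = 2.5 → 2.500

2.500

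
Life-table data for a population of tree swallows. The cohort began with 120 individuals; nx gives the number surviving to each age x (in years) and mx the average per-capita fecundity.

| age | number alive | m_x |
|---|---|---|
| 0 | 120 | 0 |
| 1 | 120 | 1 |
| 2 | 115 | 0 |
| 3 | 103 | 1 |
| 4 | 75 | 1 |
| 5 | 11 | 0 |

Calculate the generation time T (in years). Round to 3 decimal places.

lx = nx/n0 = nx/120: 1, 1, 0.95833…, 0.85833…, 0.625, 0.09167…
lx·mx: 0, 1, 0, 0.858333…, 0.625, 0 → R0 = 2.483333…
x·lx·mx: 0, 1, 0, 2.575…, 2.5, 0 → Σ = 6.075…
T = 6.075… / 2.483333… = 2.446309… → 2.446

2.446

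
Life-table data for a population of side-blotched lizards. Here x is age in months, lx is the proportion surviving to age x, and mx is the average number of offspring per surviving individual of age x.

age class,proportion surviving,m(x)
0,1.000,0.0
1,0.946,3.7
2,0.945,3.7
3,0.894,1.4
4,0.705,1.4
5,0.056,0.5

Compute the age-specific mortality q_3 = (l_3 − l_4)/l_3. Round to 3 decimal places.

0.211

q_3 = (l_3 − l_4) / l_3 = (0.894 − 0.705) / 0.894
     = 0.189 / 0.894 = 0.211409… → 0.211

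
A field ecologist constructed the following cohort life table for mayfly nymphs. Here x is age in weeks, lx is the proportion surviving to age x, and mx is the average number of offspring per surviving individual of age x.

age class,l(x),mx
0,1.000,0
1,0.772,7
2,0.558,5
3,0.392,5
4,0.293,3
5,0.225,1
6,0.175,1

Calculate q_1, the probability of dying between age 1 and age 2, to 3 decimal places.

q_1 = (l_1 − l_2) / l_1 = (0.772 − 0.558) / 0.772
     = 0.214 / 0.772 = 0.277202… → 0.277

0.277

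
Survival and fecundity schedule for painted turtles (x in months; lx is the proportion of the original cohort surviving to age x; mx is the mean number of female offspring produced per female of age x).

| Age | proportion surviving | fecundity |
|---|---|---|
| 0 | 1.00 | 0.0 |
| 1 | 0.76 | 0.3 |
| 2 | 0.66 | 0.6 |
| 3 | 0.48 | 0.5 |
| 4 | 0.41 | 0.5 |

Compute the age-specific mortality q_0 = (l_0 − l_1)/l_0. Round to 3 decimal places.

0.240

q_0 = (l_0 − l_1) / l_0 = (1 − 0.76) / 1
     = 0.24 / 1 = 0.24 → 0.240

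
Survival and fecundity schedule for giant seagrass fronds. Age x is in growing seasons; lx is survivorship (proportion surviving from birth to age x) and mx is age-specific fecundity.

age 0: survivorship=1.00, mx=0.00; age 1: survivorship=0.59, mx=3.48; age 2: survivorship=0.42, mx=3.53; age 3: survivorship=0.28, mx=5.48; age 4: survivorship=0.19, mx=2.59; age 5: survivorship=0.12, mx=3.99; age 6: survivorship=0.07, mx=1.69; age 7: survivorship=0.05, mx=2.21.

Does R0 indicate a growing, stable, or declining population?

R0 = Σ lx·mx = 0 + 2.0532 + 1.4826 + 1.5344 + 0.4921 + 0.4788 + 0.1183 + 0.1105 = 6.2699
R0 > 1, so the population is growing.

growing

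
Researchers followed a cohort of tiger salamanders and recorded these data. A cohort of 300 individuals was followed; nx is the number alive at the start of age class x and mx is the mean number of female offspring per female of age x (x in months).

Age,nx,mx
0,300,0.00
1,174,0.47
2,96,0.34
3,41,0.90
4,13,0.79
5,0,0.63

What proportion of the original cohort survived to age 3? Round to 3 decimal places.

l_3 = n_3/n_0 = 41/300 = 0.136667… → 0.137

0.137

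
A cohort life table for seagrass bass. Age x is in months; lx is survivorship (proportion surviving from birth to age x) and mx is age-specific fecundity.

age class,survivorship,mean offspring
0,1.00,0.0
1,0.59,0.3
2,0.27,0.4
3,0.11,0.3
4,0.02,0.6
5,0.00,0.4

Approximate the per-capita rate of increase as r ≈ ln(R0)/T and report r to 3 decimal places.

-0.678

R0 = Σ lx·mx = 0 + 0.177 + 0.108 + 0.033 + 0.012 + 0 = 0.33
Σ x·lx·mx = 0.54; T = 0.54/0.33 = 1.63636…
r ≈ ln(R0)/T = ln(0.33)/1.63636… = -0.67752… → -0.678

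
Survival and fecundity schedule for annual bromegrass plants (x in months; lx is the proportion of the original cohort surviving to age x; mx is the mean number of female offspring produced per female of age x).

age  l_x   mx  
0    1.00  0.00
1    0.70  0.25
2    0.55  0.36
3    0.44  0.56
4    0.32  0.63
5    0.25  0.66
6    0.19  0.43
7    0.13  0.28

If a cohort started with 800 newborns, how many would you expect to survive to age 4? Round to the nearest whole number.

Expected survivors = N0 · l_4 = 800 × 0.32 = 256 → 256

256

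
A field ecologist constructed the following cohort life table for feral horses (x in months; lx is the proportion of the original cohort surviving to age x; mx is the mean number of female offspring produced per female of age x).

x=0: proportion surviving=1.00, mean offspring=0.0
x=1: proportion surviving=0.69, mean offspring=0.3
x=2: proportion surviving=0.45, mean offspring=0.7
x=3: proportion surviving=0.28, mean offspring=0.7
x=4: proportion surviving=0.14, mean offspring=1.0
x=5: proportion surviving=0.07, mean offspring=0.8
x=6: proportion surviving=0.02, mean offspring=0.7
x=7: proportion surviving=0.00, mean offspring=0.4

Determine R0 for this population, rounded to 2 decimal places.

lx·mx by age: 0, 0.207, 0.315, 0.196, 0.14, 0.056, 0.014, 0
R0 = Σ lx·mx = 0.928 → 0.93

0.93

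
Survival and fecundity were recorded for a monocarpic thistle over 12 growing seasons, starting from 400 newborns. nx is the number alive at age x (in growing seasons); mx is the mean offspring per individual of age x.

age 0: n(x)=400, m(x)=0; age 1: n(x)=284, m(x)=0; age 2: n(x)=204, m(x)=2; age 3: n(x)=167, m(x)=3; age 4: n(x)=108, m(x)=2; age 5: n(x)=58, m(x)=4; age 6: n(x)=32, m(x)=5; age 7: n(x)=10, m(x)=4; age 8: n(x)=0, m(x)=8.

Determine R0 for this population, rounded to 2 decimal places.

lx = nx/n0 = nx/400: 1, 0.71, 0.51, 0.4175, 0.27, 0.145, 0.08, 0.025, 0
lx·mx by age: 0, 0, 1.02, 1.2525, 0.54, 0.58, 0.4, 0.1, 0
R0 = Σ lx·mx = 3.8925 → 3.89

3.89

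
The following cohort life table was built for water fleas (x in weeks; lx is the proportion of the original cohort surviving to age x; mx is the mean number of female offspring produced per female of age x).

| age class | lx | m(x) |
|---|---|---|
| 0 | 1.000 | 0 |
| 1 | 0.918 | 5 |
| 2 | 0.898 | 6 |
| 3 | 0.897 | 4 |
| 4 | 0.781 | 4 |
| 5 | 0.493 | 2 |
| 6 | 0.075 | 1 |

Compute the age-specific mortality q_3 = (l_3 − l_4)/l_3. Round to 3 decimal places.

0.129

q_3 = (l_3 − l_4) / l_3 = (0.897 − 0.781) / 0.897
     = 0.116 / 0.897 = 0.12932… → 0.129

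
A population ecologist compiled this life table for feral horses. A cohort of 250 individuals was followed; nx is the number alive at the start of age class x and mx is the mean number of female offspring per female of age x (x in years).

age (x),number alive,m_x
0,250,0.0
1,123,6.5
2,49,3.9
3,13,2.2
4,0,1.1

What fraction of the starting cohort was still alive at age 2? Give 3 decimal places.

0.196

l_2 = n_2/n_0 = 49/250 = 0.196 → 0.196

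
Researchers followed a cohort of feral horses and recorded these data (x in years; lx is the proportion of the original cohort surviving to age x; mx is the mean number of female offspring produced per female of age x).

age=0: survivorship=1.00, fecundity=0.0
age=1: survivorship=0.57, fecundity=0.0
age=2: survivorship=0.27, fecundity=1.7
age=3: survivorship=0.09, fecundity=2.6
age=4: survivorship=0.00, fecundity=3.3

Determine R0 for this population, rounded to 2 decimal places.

0.69

lx·mx by age: 0, 0, 0.459, 0.234, 0
R0 = Σ lx·mx = 0.693 → 0.69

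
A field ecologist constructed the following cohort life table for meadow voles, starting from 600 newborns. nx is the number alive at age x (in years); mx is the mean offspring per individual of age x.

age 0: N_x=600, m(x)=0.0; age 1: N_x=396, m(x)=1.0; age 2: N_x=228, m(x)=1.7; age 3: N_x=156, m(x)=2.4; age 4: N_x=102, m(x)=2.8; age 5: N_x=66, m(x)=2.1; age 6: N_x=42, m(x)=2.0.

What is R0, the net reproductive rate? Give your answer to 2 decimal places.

2.78

lx = nx/n0 = nx/600: 1, 0.66, 0.38, 0.26, 0.17, 0.11, 0.07
lx·mx by age: 0, 0.66, 0.646, 0.624, 0.476, 0.231, 0.14
R0 = Σ lx·mx = 2.777 → 2.78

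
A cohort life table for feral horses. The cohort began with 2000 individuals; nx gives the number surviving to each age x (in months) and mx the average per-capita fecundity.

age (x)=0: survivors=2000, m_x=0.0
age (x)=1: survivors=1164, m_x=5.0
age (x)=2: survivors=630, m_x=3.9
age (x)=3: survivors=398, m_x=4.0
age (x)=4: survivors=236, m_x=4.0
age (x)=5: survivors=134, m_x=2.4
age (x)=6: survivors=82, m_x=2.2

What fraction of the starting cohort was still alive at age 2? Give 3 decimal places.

0.315

l_2 = n_2/n_0 = 630/2000 = 0.315 → 0.315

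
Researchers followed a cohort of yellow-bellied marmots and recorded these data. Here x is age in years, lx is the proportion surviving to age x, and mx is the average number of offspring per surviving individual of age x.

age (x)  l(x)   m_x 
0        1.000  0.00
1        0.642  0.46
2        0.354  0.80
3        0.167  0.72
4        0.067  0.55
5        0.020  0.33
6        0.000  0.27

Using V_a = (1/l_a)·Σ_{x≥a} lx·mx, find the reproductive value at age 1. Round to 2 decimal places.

lx·mx for x ≥ 1: 0.29532, 0.2832, 0.12024, 0.03685, 0.0066, 0 → sum = 0.74221
V_1 = 0.74221 / l_1 = 0.74221 / 0.642 = 1.15609… → 1.16

1.16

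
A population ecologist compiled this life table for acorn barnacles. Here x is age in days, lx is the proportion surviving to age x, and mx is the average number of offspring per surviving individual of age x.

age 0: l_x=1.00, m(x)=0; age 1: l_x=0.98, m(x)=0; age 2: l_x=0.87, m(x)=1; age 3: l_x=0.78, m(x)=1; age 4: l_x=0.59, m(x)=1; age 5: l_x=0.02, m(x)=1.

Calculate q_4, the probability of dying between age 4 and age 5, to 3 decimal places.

0.966

q_4 = (l_4 − l_5) / l_4 = (0.59 − 0.02) / 0.59
     = 0.57 / 0.59 = 0.966102… → 0.966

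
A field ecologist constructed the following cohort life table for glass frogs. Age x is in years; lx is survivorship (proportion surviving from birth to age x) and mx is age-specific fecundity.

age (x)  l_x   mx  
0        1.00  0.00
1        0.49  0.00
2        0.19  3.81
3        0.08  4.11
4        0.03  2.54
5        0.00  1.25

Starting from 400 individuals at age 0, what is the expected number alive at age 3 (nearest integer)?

32

Expected survivors = N0 · l_3 = 400 × 0.08 = 32 → 32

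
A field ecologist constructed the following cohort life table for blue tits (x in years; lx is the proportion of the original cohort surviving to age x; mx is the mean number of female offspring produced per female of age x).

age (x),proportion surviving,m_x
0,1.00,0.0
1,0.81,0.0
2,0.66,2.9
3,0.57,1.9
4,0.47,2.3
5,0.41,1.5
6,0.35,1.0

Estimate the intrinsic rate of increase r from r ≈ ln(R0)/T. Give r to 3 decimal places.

R0 = Σ lx·mx = 0 + 0 + 1.914 + 1.083 + 1.081 + 0.615 + 0.35 = 5.043
Σ x·lx·mx = 16.576; T = 16.576/5.043 = 3.28693…
r ≈ ln(R0)/T = ln(5.043)/3.28693… = 0.49225… → 0.492

0.492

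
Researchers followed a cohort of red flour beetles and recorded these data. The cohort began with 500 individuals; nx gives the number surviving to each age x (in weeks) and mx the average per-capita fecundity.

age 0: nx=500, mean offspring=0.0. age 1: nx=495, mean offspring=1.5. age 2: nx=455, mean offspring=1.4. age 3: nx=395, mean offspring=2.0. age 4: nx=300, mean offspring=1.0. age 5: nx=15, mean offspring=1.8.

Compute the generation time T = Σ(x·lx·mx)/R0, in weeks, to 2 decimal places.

2.29

lx = nx/n0 = nx/500: 1, 0.99, 0.91, 0.79, 0.6, 0.03
lx·mx: 0, 1.485, 1.274, 1.58, 0.6, 0.054 → R0 = 4.993
x·lx·mx: 0, 1.485, 2.548, 4.74, 2.4, 0.27 → Σ = 11.443
T = 11.443 / 4.993 = 2.291809… → 2.29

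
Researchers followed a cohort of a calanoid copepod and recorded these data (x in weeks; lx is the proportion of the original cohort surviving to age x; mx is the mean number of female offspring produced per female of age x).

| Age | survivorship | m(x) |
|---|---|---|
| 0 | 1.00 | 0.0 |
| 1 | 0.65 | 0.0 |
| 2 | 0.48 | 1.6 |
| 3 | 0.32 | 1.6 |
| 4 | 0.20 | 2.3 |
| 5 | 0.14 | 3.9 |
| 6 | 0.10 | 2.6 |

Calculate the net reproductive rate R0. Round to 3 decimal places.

lx·mx by age: 0, 0, 0.768, 0.512, 0.46, 0.546, 0.26
R0 = Σ lx·mx = 2.546 → 2.546

2.546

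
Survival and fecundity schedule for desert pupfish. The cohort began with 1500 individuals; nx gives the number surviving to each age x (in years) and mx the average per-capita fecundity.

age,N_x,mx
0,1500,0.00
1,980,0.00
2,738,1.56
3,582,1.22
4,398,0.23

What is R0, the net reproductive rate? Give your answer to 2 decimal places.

lx = nx/n0 = nx/1500: 1, 0.65333…, 0.492, 0.388, 0.26533…
lx·mx by age: 0, 0, 0.76752, 0.47336, 0.061027…
R0 = Σ lx·mx = 1.301907… → 1.30

1.30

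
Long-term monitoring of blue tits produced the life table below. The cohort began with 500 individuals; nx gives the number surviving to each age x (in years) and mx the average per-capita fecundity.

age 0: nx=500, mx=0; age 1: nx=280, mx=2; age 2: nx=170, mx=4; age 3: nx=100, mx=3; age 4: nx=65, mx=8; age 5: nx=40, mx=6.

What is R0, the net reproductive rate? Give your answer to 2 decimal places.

lx = nx/n0 = nx/500: 1, 0.56, 0.34, 0.2, 0.13, 0.08
lx·mx by age: 0, 1.12, 1.36, 0.6, 1.04, 0.48
R0 = Σ lx·mx = 4.6 → 4.60

4.60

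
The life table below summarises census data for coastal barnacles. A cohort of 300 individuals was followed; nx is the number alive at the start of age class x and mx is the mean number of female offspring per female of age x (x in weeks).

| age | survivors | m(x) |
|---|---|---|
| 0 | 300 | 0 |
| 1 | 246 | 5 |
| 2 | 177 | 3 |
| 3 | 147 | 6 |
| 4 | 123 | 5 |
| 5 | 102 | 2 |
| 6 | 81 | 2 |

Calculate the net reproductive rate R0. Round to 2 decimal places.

12.08

lx = nx/n0 = nx/300: 1, 0.82, 0.59, 0.49, 0.41, 0.34, 0.27
lx·mx by age: 0, 4.1, 1.77, 2.94, 2.05, 0.68, 0.54
R0 = Σ lx·mx = 12.08 → 12.08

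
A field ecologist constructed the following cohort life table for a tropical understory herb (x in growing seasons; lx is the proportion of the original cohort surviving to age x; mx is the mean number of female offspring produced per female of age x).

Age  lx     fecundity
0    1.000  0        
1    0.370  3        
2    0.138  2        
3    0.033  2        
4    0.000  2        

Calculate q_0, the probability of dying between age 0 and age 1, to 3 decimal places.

q_0 = (l_0 − l_1) / l_0 = (1 − 0.37) / 1
     = 0.63 / 1 = 0.63 → 0.630

0.630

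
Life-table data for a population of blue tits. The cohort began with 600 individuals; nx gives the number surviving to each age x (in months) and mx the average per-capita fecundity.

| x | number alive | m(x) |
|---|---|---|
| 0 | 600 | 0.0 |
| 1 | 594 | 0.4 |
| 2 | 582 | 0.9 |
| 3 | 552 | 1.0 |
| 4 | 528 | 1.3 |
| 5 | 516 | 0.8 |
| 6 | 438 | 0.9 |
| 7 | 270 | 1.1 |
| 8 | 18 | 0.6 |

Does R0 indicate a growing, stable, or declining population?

growing

lx = nx/n0 = nx/600: 1, 0.99, 0.97, 0.92, 0.88, 0.86, 0.73, 0.45, 0.03
R0 = Σ lx·mx = 0 + 0.396 + 0.873 + 0.92 + 1.144 + 0.688 + 0.657 + 0.495 + 0.018 = 5.191
R0 > 1, so the population is growing.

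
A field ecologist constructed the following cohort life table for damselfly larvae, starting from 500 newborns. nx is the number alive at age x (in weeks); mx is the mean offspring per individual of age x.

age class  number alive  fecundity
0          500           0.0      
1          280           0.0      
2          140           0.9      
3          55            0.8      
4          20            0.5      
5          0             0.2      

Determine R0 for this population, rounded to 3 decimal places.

0.360

lx = nx/n0 = nx/500: 1, 0.56, 0.28, 0.11, 0.04, 0
lx·mx by age: 0, 0, 0.252, 0.088, 0.02, 0
R0 = Σ lx·mx = 0.36 → 0.360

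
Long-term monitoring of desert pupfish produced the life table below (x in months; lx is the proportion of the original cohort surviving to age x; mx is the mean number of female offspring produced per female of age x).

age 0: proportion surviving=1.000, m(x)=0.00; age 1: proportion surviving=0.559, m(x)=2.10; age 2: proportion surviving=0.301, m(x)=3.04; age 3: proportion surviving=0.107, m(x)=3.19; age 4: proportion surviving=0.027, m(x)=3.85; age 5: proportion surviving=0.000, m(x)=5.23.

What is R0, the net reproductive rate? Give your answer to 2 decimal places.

lx·mx by age: 0, 1.1739, 0.91504, 0.34133, 0.10395, 0
R0 = Σ lx·mx = 2.53422 → 2.53

2.53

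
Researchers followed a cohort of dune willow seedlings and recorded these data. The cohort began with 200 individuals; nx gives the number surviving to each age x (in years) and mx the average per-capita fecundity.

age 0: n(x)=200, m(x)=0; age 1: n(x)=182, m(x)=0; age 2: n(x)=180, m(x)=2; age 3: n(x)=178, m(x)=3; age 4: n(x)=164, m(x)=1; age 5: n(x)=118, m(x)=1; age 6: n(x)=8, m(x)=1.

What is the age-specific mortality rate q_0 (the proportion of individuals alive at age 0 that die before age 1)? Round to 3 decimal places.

0.090

lx = nx/n0 = nx/200: 1, 0.91, 0.9, 0.89, 0.82, 0.59, 0.04
q_0 = (l_0 − l_1) / l_0 = (1 − 0.91) / 1
     = 0.09 / 1 = 0.09 → 0.090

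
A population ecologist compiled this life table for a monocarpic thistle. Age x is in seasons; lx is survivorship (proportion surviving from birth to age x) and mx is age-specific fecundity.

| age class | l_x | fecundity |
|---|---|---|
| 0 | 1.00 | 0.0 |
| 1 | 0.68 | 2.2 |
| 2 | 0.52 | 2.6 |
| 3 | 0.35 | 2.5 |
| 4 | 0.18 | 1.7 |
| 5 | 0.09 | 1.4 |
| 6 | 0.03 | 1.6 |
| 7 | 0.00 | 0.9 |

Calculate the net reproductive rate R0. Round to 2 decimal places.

lx·mx by age: 0, 1.496, 1.352, 0.875, 0.306, 0.126, 0.048, 0
R0 = Σ lx·mx = 4.203 → 4.20

4.20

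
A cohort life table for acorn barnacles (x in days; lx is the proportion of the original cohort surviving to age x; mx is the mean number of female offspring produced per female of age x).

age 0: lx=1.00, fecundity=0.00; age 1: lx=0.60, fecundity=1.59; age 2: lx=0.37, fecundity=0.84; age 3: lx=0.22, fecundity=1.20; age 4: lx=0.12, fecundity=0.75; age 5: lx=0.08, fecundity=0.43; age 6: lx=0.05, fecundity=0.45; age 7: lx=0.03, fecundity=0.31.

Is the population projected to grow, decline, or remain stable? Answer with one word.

R0 = Σ lx·mx = 0 + 0.954 + 0.3108 + 0.264 + 0.09 + 0.0344 + 0.0225 + 0.0093 = 1.685
R0 > 1, so the population is growing.

growing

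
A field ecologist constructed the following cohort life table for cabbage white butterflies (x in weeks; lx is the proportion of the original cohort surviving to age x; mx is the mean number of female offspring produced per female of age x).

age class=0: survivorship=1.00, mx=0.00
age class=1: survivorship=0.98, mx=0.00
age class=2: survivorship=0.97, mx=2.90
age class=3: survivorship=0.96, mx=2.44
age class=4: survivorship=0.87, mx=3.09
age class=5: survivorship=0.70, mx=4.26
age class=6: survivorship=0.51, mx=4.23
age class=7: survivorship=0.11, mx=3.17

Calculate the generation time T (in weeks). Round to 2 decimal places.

4.03

lx·mx: 0, 0, 2.813, 2.3424, 2.6883, 2.982, 2.1573, 0.3487 → R0 = 13.3317
x·lx·mx: 0, 0, 5.626, 7.0272, 10.7532, 14.91, 12.9438, 2.4409 → Σ = 53.7011
T = 53.7011 / 13.3317 = 4.028076… → 4.03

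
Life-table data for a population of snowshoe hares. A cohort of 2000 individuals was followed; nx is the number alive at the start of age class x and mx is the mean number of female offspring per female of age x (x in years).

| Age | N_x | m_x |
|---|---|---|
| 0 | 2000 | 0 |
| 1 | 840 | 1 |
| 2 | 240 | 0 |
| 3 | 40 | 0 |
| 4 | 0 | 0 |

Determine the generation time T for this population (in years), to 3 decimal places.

lx = nx/n0 = nx/2000: 1, 0.42, 0.12, 0.02, 0
lx·mx: 0, 0.42, 0, 0, 0 → R0 = 0.42
x·lx·mx: 0, 0.42, 0, 0, 0 → Σ = 0.42
T = 0.42 / 0.42 = 1 → 1.000

1.000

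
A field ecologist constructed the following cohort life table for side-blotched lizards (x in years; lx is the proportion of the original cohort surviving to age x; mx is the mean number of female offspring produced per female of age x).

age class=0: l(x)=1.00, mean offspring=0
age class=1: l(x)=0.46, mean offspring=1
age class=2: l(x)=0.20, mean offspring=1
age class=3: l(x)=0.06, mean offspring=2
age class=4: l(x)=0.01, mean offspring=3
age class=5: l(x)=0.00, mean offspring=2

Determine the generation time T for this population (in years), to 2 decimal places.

lx·mx: 0, 0.46, 0.2, 0.12, 0.03, 0 → R0 = 0.81
x·lx·mx: 0, 0.46, 0.4, 0.36, 0.12, 0 → Σ = 1.34
T = 1.34 / 0.81 = 1.654321… → 1.65

1.65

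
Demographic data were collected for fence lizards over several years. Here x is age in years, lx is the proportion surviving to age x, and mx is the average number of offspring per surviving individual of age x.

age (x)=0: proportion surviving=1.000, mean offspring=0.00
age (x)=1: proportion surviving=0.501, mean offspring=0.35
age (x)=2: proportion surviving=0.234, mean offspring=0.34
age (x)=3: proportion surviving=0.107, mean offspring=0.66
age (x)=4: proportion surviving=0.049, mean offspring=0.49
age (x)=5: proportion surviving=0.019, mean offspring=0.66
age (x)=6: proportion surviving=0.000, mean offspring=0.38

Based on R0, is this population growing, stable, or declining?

declining

R0 = Σ lx·mx = 0 + 0.17535 + 0.07956 + 0.07062 + 0.02401 + 0.01254 + 0 = 0.36208
R0 < 1, so the population is declining.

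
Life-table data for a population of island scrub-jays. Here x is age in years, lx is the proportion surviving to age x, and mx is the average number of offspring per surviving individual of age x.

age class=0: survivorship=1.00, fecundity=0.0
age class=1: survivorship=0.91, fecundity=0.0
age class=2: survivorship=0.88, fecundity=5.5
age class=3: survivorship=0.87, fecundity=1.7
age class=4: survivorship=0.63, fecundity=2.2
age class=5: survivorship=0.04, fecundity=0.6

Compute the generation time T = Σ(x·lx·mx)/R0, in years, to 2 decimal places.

lx·mx: 0, 0, 4.84, 1.479, 1.386, 0.024 → R0 = 7.729
x·lx·mx: 0, 0, 9.68, 4.437, 5.544, 0.12 → Σ = 19.781
T = 19.781 / 7.729 = 2.559322… → 2.56

2.56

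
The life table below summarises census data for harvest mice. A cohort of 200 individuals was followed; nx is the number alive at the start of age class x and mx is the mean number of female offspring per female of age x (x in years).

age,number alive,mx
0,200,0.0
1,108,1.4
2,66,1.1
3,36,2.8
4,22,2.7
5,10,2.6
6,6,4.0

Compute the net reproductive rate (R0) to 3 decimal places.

lx = nx/n0 = nx/200: 1, 0.54, 0.33, 0.18, 0.11, 0.05, 0.03
lx·mx by age: 0, 0.756, 0.363, 0.504, 0.297, 0.13, 0.12
R0 = Σ lx·mx = 2.17 → 2.170

2.170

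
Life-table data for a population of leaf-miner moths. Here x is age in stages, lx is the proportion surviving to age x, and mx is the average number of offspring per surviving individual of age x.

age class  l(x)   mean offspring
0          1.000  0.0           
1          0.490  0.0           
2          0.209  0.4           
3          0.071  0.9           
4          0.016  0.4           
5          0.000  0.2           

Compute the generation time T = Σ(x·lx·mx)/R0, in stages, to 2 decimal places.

2.50

lx·mx: 0, 0, 0.0836, 0.0639, 0.0064, 0 → R0 = 0.1539
x·lx·mx: 0, 0, 0.1672, 0.1917, 0.0256, 0 → Σ = 0.3845
T = 0.3845 / 0.1539 = 2.498376… → 2.50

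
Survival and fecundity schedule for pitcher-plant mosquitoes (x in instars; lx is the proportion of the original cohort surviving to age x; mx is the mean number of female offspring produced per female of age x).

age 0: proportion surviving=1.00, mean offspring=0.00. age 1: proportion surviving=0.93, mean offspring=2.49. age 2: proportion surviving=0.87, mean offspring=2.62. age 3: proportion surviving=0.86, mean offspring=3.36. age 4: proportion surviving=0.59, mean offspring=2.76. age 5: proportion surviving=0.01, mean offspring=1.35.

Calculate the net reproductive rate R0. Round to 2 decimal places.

lx·mx by age: 0, 2.3157, 2.2794, 2.8896, 1.6284, 0.0135
R0 = Σ lx·mx = 9.1266 → 9.13

9.13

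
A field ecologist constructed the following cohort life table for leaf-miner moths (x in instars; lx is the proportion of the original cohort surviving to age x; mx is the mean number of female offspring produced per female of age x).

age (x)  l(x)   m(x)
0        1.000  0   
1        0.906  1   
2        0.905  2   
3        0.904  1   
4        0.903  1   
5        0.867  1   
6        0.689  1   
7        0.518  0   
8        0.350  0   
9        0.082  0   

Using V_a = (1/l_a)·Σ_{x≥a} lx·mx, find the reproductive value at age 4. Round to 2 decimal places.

2.72

lx·mx for x ≥ 4: 0.903, 0.867, 0.689, 0, 0, 0 → sum = 2.459
V_4 = 2.459 / l_4 = 2.459 / 0.903 = 2.723145… → 2.72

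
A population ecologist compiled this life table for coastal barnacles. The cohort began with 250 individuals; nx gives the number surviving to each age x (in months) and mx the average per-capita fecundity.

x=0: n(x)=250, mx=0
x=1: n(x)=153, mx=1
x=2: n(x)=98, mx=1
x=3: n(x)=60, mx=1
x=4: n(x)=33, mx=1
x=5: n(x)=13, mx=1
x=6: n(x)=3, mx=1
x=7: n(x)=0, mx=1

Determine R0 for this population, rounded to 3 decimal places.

1.440

lx = nx/n0 = nx/250: 1, 0.612, 0.392, 0.24, 0.132, 0.052, 0.012, 0
lx·mx by age: 0, 0.612, 0.392, 0.24, 0.132, 0.052, 0.012, 0
R0 = Σ lx·mx = 1.44 → 1.440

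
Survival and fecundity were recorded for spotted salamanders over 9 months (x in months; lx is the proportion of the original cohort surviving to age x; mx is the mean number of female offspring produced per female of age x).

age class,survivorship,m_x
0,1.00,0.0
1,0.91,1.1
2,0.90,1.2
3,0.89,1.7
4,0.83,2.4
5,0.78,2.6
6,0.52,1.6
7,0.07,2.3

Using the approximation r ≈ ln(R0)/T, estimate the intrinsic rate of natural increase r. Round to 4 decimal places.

0.5803

R0 = Σ lx·mx = 0 + 1.001 + 1.08 + 1.513 + 1.992 + 2.028 + 0.832 + 0.161 = 8.607
Σ x·lx·mx = 31.927; T = 31.927/8.607 = 3.70942…
r ≈ ln(R0)/T = ln(8.607)/3.70942… = 0.580299… → 0.5803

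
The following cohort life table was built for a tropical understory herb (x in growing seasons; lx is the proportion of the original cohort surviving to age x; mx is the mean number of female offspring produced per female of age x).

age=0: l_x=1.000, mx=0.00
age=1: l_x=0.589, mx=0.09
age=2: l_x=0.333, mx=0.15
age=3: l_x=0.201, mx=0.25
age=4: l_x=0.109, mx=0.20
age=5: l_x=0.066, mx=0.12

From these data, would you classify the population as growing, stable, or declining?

declining

R0 = Σ lx·mx = 0 + 0.05301 + 0.04995 + 0.05025 + 0.0218 + 0.00792 = 0.18293
R0 < 1, so the population is declining.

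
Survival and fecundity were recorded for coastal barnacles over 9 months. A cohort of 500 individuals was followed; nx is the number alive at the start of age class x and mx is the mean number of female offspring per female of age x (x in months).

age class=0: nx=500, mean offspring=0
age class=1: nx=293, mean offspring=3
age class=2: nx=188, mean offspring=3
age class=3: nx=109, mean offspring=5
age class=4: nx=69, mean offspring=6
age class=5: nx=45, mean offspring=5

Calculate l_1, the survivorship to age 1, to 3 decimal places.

l_1 = n_1/n_0 = 293/500 = 0.586 → 0.586

0.586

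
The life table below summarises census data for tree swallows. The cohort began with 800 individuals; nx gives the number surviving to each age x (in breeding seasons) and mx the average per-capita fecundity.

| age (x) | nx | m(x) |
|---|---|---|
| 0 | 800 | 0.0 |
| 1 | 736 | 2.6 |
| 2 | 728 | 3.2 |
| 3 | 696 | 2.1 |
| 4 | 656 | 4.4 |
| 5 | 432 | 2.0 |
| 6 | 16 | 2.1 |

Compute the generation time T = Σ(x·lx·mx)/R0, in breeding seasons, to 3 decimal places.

2.848

lx = nx/n0 = nx/800: 1, 0.92, 0.91, 0.87, 0.82, 0.54, 0.02
lx·mx: 0, 2.392, 2.912, 1.827, 3.608, 1.08, 0.042 → R0 = 11.861
x·lx·mx: 0, 2.392, 5.824, 5.481, 14.432, 5.4, 0.252 → Σ = 33.781
T = 33.781 / 11.861 = 2.848074… → 2.848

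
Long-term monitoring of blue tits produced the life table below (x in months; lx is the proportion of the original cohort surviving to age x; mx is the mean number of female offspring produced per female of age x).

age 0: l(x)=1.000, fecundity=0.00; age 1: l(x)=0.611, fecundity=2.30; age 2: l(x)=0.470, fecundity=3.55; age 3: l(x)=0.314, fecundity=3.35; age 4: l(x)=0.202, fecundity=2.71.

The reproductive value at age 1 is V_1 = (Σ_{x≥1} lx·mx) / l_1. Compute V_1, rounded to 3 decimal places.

7.648

lx·mx for x ≥ 1: 1.4053, 1.6685, 1.0519, 0.54742 → sum = 4.67312
V_1 = 4.67312 / l_1 = 4.67312 / 0.611 = 7.648314… → 7.648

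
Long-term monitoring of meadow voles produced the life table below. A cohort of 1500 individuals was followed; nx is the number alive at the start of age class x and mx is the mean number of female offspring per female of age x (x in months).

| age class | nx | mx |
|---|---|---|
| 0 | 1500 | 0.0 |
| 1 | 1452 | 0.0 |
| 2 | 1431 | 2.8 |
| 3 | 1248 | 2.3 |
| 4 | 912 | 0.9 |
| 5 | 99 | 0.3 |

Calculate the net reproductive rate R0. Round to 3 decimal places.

5.152

lx = nx/n0 = nx/1500: 1, 0.968, 0.954, 0.832, 0.608, 0.066
lx·mx by age: 0, 0, 2.6712, 1.9136, 0.5472, 0.0198
R0 = Σ lx·mx = 5.1518 → 5.152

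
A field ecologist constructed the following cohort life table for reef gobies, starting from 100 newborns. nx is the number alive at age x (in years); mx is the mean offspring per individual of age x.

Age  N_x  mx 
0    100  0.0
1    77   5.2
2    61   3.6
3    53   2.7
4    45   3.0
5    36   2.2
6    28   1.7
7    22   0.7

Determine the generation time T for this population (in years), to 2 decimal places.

2.50

lx = nx/n0 = nx/100: 1, 0.77, 0.61, 0.53, 0.45, 0.36, 0.28, 0.22
lx·mx: 0, 4.004, 2.196, 1.431, 1.35, 0.792, 0.476, 0.154 → R0 = 10.403
x·lx·mx: 0, 4.004, 4.392, 4.293, 5.4, 3.96, 2.856, 1.078 → Σ = 25.983
T = 25.983 / 10.403 = 2.497645… → 2.50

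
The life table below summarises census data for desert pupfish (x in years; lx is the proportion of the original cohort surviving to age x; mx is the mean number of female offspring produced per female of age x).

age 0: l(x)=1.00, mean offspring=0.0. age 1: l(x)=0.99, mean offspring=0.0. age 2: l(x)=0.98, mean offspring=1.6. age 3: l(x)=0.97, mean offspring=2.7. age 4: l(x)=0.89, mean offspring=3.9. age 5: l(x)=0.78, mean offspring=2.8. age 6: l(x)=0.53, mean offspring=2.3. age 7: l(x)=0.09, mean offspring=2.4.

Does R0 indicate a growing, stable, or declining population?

growing

R0 = Σ lx·mx = 0 + 0 + 1.568 + 2.619 + 3.471 + 2.184 + 1.219 + 0.216 = 11.277
R0 > 1, so the population is growing.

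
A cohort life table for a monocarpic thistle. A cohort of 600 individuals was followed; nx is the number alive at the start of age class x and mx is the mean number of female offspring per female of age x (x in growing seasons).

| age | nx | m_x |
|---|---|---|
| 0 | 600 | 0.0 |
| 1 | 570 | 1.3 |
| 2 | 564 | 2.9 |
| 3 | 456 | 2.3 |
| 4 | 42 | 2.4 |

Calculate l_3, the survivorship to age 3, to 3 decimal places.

0.760

l_3 = n_3/n_0 = 456/600 = 0.76 → 0.760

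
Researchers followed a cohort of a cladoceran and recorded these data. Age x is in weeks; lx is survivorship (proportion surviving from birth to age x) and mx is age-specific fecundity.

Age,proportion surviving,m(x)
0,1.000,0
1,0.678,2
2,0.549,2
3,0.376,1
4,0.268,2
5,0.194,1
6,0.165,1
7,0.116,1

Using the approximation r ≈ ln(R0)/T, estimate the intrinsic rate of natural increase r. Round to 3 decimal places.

0.539

R0 = Σ lx·mx = 0 + 1.356 + 1.098 + 0.376 + 0.536 + 0.194 + 0.165 + 0.116 = 3.841
Σ x·lx·mx = 9.596; T = 9.596/3.841 = 2.49831…
r ≈ ln(R0)/T = ln(3.841)/2.49831… = 0.53866… → 0.539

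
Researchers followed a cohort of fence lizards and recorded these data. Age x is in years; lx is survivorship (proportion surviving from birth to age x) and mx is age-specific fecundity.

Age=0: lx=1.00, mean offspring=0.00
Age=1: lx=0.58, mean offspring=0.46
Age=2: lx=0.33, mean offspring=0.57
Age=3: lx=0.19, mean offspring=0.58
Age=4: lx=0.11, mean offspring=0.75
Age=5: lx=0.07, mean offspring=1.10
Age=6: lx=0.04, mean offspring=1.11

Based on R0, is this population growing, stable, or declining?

declining

R0 = Σ lx·mx = 0 + 0.2668 + 0.1881 + 0.1102 + 0.0825 + 0.077 + 0.0444 = 0.769
R0 < 1, so the population is declining.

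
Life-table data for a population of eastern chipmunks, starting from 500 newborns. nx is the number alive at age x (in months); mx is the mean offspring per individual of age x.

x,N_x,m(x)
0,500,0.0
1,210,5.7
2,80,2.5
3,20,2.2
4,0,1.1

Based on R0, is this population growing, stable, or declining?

growing

lx = nx/n0 = nx/500: 1, 0.42, 0.16, 0.04, 0
R0 = Σ lx·mx = 0 + 2.394 + 0.4 + 0.088 + 0 = 2.882
R0 > 1, so the population is growing.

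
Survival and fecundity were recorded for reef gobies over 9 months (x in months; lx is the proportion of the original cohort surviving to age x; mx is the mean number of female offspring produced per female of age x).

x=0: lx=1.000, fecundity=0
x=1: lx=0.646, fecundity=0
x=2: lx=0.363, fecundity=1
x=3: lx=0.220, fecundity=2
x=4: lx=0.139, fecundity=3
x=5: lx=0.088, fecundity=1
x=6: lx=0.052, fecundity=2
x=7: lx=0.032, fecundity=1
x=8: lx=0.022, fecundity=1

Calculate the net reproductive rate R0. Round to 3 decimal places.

1.466

lx·mx by age: 0, 0, 0.363, 0.44, 0.417, 0.088, 0.104, 0.032, 0.022
R0 = Σ lx·mx = 1.466 → 1.466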